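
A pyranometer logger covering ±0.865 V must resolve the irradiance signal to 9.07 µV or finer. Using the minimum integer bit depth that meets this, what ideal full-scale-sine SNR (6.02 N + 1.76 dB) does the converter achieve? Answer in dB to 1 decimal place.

The full-scale span is 0.865 − (-0.865) = 1.73 V.
Levels needed ≥ 1.73/9.07 µV = 190700. 2^18 = 262144 suffices, so N_min = 18.
Ideal SNR at N = 18: 6.02·18 + 1.76 = 110.1 dB.

110.1 dB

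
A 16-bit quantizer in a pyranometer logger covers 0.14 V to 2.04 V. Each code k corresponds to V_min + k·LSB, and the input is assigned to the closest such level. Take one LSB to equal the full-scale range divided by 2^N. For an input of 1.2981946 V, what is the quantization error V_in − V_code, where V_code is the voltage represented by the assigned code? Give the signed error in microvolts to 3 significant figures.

+5.21 µV

Span: 2.04 V − (0.14 V) = 1.9 V. LSB = 1.9 V / 2^16 ≈ 28.99 µV.
Position in LSBs: (1.2981946 − (0.14)) × 65536/1.9 = 39949.1796; rounding gives k = 39949.
V_code = 0.14 + (39949/65536) × 1.9 = 1.2981893921 V.
e = 1.2981946 − (1.2981893921) = +5.21 µV.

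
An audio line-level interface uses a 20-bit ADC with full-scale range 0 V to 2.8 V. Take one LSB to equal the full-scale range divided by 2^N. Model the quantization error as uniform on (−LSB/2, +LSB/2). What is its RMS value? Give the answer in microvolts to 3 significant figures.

0.771 µV

V_FS = 2.8 V.
LSB = 2.8 V / 2^20 = 2.6703 µV.
σ_q = LSB/√12 = 2.6703 µV/3.4641 = 0.771 µV.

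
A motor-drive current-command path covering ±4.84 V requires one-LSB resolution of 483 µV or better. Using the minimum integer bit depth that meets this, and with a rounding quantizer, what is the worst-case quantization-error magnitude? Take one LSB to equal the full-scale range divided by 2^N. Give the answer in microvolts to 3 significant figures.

Range = 4.84 − (-4.84) = 9.68 V.
Required number of levels: 9.68/483 µV = 20041; smallest N with 2^N ≥ that is 15.
LSB = 9.68 V ÷ 2^15 = 9.68/32768 V = 295.41 µV.
Max error for round-to-nearest is LSB/2 = 148 µV.

148 µV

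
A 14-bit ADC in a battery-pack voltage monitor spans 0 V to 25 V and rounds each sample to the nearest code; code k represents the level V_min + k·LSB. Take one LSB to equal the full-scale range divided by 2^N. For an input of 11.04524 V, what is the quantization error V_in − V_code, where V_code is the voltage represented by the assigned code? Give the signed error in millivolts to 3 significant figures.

−0.597 mV

Full-scale range = 25 V. LSB = 25 V / 2^14 ≈ 1.526 mV.
Position in LSBs: (11.04524 − (0)) × 16384/25 = 7238.6085; rounding gives k = 7239.
Reconstructed level: 0 + 7239 × 25/16384 V = 11.045837402 V.
e = 11.04524 − (11.045837402) = −0.597 mV.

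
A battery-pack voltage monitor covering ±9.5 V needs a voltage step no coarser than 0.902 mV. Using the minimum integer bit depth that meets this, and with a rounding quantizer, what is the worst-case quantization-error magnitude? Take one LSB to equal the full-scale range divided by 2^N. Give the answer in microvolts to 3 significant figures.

The full-scale span is 9.5 − (-9.5) = 19 V.
Levels needed ≥ 19/0.902 mV = 21060. 2^15 = 32768 suffices, so N_min = 15.
Step size = 19/32768 V = 0.57983 mV.
Half an LSB is 290 µV.

290 µV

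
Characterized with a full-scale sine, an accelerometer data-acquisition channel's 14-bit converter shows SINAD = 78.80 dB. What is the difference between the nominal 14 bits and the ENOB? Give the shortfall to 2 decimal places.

1.20 bits

N_eff = (78.80 − 1.76)/6.02 = 12.7973 bits.
Shortfall = 14 − 12.7973 = 1.2027 bits.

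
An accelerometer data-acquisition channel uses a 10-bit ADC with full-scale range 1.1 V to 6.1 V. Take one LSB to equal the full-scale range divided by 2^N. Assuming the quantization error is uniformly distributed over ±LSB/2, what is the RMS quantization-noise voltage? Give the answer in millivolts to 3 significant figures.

Span: 6.1 V − (1.1 V) = 5 V.
Step size = 5/1024 V = 4.8828 mV.
σ_q = LSB/√12 = 4.8828 mV/3.4641 = 1.41 mV.

1.41 mV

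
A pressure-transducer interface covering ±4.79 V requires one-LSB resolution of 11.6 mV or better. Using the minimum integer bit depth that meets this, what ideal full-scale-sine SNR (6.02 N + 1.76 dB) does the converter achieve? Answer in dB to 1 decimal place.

62.0 dB

Full-scale range = 4.79 V − (-4.79 V) = 9.58 V.
9.58 V / 11.6 mV = 825.9. Since 2^9 = 512 and 2^10 = 1024, N = 10.
Ideal SNR at N = 10: 6.02·10 + 1.76 = 62.0 dB.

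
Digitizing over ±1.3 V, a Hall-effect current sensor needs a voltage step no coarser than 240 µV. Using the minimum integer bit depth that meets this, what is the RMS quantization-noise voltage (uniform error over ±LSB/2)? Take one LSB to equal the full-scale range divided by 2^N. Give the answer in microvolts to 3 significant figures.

45.8 µV

The full-scale span is 1.3 − (-1.3) = 2.6 V.
Required number of levels: 2.6/240 µV = 10833; smallest N with 2^N ≥ that is 14.
LSB = 2.6 V / 2^14 = 158.69 µV.
σ_q = LSB/√12 = 158.69 µV/3.4641 = 45.8 µV.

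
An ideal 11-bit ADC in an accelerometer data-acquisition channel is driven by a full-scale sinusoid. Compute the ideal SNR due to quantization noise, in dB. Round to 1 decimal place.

68.0 dB

SNR = 6.02·11 + 1.76 = 67.98 dB.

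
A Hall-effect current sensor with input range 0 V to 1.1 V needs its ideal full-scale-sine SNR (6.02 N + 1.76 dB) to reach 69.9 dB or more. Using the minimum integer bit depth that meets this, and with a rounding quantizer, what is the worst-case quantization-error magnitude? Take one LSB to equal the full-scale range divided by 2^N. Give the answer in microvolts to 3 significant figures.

V_FS = 1.1 V.
Required N = ⌈(69.9 − 1.76)/6.02⌉ = ⌈11.319⌉ = 12.
Step size = 1.1/4096 V = 268.55 µV.
Half an LSB is 134 µV.

134 µV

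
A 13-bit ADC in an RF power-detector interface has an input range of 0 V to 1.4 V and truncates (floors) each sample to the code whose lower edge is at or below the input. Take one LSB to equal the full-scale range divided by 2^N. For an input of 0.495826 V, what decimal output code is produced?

Range is 1.4 V. LSB = 1.4 V / 2^13 ≈ 170.9 µV.
(V_in − V_min) × 2^13/range = (0.495826 − (0)) × 8192/1.4 = 2901.290.
Floor → code = 2901.

2901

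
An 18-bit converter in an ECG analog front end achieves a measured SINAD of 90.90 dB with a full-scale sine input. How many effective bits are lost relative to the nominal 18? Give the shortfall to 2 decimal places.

3.19 bits

N_eff = (90.90 − 1.76)/6.02 = 14.8073 bits.
Lost resolution: 18 − 14.8073 = 3.1927 bits.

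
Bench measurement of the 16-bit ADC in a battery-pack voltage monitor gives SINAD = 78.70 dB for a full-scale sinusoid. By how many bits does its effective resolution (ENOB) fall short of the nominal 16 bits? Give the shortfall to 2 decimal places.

N_eff = (78.70 − 1.76)/6.02 = 12.7807 bits.
Shortfall = 16 − 12.7807 = 3.2193 bits.

3.22 bits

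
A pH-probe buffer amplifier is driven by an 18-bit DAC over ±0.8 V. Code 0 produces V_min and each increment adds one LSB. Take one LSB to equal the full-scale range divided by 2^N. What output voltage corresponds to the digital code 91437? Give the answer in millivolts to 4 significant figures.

-241.9 mV

Range = 0.8 − (-0.8) = 1.6 V. LSB = 1.6 V / 2^18.
V_out = -0.8 + 91437 × (1.6/262144) V
      = -0.8 + 0.558087 = -0.241913 V.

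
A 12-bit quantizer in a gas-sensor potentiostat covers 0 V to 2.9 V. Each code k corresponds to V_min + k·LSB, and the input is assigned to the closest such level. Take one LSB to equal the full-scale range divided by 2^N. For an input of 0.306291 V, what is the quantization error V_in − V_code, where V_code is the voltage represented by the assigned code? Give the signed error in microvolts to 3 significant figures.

V_FS = 2.9 V. LSB = 2.9 V / 2^12 ≈ 0.7080 mV.
(V_in − V_min)/LSB = (0.306291 − (0)) × 4096/2.9 = 432.6096 → nearest code k = 433.
V_code = V_min + k × range/2^12 = 0 + 433 × 2.9/4096 = 0.3065673828 V.
Error = V_in − V_code = 0.306291 − (0.3065673828) = −276 µV.

−276 µV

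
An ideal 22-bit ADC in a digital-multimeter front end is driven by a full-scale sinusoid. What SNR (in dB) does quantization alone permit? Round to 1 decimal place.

134.2 dB

Ideal quantization SNR: 6.02 × 22 + 1.76 dB = 134.2 dB.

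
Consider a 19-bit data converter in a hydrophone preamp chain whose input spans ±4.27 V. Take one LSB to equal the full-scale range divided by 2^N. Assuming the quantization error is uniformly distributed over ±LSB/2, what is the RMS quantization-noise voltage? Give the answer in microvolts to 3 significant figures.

4.70 µV

Span: 4.27 V − (-4.27 V) = 8.54 V.
One LSB is 8.54 V / 524288 = 16.289 µV.
For a uniform distribution on [−LSB/2, +LSB/2], V_rms = LSB/√12 = 16.289 µV/3.4641 = 4.70 µV.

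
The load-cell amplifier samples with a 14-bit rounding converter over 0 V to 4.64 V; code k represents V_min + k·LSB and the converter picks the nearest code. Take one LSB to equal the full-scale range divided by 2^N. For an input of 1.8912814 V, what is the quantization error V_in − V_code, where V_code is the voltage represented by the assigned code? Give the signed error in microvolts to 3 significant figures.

+50.9 µV

Span = 4.64 V. LSB = 4.64 V / 2^14 ≈ 283.2 µV.
Position in LSBs: (1.8912814 − (0)) × 16384/4.64 = 6678.1798; rounding gives k = 6678.
V_code = V_min + k × range/2^14 = 0 + 6678 × 4.64/16384 = 1.8912304688 V.
V_in − V_code = 1.8912814 − (1.8912304688) = +50.9 µV.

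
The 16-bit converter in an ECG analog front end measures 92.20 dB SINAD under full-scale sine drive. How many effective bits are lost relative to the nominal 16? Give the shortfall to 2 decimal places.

ENOB = (SINAD − 1.76)/6.02 = (92.20 − 1.76)/6.02 = 15.0233 bits.
Lost resolution: 16 − 15.0233 = 0.9767 bits.

0.98 bits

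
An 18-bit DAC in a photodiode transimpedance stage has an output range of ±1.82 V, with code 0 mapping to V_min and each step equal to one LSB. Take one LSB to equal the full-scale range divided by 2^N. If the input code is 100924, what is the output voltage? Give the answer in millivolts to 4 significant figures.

Range = 1.82 − (-1.82) = 3.64 V. LSB = 3.64 V / 2^18.
Output = V_min + (100924/262144) × range = -1.82 + 0.384995 × 3.64 V
      = -1.82 V + 1.40138 V = -0.418620 V.

-418.6 mV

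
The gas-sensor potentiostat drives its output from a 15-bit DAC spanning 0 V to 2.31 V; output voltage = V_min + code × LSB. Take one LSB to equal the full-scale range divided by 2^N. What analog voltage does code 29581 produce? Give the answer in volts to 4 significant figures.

Range is 2.31 V. LSB = 2.31 V / 2^15.
Output = V_min + (29581/32768) × range = 0 + 0.902740 × 2.31 V
      = 0 V + 2.08533 V = 2.08533 V.

2.085 V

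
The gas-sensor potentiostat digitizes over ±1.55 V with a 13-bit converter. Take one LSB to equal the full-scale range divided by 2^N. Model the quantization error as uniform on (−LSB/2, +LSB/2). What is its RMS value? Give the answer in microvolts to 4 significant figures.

Full-scale range = 1.55 V − (-1.55 V) = 3.1 V.
Step size = 3.1/8192 V = 378.418 µV.
σ_q = LSB/√12 = 378.418 µV/3.4641 = 109.2 µV.

109.2 µV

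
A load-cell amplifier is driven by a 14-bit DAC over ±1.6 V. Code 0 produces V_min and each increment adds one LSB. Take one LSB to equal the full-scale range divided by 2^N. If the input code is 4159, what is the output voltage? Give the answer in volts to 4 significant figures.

-0.7877 V

Range = 1.6 − (-1.6) = 3.2 V. LSB = 3.2 V / 2^14.
V_out = V_min + code × LSB = -1.6 V + 4159 × 3.2 V / 16384
      = -1.6 V + 0.812305 V = -0.787695 V.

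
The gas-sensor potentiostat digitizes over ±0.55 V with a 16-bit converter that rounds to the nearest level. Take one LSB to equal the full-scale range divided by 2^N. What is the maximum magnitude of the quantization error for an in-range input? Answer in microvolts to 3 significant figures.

8.39 µV

Full-scale range = 0.55 V − (-0.55 V) = 1.1 V.
One LSB is 1.1 V / 65536 = 16.785 µV.
|e|_max = LSB/2 = 8.39 µV.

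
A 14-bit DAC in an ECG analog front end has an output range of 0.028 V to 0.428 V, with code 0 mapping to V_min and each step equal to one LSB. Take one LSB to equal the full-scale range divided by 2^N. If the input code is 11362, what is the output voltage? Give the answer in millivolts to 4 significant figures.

Span: 0.428 V − (0.028 V) = 0.4 V. LSB = 0.4 V / 2^14.
V_out = V_min + code × LSB = 0.028 V + 11362 × 0.4 V / 16384
      = 0.028 + 0.277393 = 0.305393 V.

305.4 mV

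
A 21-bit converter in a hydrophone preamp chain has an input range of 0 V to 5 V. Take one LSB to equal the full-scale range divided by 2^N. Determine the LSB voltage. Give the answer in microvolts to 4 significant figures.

Span = 5 V.
There are 2^21 = 2097152 steps.
Step size = 5/2097152 V = 2.384 µV.

2.384 µV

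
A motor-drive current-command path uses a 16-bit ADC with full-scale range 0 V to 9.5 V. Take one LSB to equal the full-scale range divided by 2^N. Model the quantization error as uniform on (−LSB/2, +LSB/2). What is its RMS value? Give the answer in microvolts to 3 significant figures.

41.8 µV

Full-scale range = 9.5 V.
LSB = 9.5 V ÷ 2^16 = 9.5/65536 V = 144.96 µV.
RMS of a uniform error over width LSB is LSB/√12 = 41.8 µV.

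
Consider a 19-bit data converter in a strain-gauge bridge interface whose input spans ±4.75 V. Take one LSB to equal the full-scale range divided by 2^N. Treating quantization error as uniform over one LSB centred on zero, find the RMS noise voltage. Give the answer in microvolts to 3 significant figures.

5.23 µV

Full-scale range = 4.75 V − (-4.75 V) = 9.5 V.
LSB = 9.5 V ÷ 2^19 = 9.5/524288 V = 18.120 µV.
RMS of a uniform error over width LSB is LSB/√12 = 5.23 µV.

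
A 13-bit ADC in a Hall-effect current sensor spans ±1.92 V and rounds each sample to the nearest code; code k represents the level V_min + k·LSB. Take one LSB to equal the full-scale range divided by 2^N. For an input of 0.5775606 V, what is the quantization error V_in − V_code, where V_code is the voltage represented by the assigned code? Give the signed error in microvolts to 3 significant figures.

+60.6 µV

Full-scale range = 1.92 V − (-1.92 V) = 3.84 V. LSB = 3.84 V / 2^13 ≈ 468.8 µV.
(0.5775606 − (-1.92)) / LSB = 2.4975606 × 8192/3.84 = 5328.1293. Nearest integer: k = 5328.
Reconstructed level: -1.92 + 5328 × 3.84/8192 V = 0.5775000000 V.
V_in − V_code = 0.5775606 − (0.5775000000) = +60.6 µV.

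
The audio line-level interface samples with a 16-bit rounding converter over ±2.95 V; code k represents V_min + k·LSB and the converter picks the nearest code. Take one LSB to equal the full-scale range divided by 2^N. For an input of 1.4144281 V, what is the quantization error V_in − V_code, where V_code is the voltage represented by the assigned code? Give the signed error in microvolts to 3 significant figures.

+16.2 µV

The full-scale span is 2.95 − (-2.95) = 5.9 V. LSB = 5.9 V / 2^16 ≈ 90.03 µV.
(V_in − V_min)/LSB = (1.4144281 − (-2.95)) × 65536/5.9 = 48479.1797 → nearest code k = 48479.
Reconstructed level: -2.95 + 48479 × 5.9/65536 V = 1.4144119263 V.
e = 1.4144281 − (1.4144119263) = +16.2 µV.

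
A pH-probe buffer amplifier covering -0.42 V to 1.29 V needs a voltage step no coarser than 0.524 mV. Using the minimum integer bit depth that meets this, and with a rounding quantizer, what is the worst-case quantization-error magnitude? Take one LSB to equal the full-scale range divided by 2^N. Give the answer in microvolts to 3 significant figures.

209 µV

The full-scale span is 1.29 − (-0.42) = 1.71 V.
1.71 V / 0.524 mV = 3263. Since 2^11 = 2048 and 2^12 = 4096, N = 12.
One LSB is 1.71 V / 4096 = 417.48 µV.
Half an LSB is 209 µV.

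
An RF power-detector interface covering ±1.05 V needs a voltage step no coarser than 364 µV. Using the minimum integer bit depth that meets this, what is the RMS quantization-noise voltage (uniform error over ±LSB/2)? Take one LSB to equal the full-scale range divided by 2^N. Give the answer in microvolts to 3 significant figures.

Full-scale range = 1.05 V − (-1.05 V) = 2.1 V.
Levels needed ≥ 2.1/364 µV = 5769. 2^13 = 8192 suffices, so N_min = 13.
Step size = 2.1/8192 V = 256.35 µV.
RMS noise = LSB/√12 = 74.0 µV.

74.0 µV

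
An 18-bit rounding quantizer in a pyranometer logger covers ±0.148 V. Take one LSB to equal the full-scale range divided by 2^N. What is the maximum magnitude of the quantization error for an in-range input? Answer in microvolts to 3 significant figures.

The full-scale span is 0.148 − (-0.148) = 0.296 V.
LSB = 0.296 V ÷ 2^18 = 0.296/262144 V = 1.1292 µV.
Worst-case error for round-to-nearest is half an LSB: 0.565 µV.

0.565 µV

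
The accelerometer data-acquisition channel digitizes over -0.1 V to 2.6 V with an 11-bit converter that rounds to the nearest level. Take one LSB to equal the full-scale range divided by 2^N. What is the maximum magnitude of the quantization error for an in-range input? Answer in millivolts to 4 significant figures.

0.6592 mV

Full-scale range = 2.6 V − (-0.1 V) = 2.7 V.
LSB = 2.7 V ÷ 2^11 = 2.7/2048 V = 1.31836 mV.
A rounding quantizer has |error| ≤ LSB/2 = 0.6592 mV.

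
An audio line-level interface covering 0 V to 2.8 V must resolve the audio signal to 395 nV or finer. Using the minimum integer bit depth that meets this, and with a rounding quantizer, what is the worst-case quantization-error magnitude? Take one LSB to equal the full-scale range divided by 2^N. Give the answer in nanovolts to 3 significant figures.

Range is 2.8 V.
Levels needed ≥ 2.8/395 nV = 7.089e6. 2^23 = 8388608 suffices, so N_min = 23.
LSB = 2.8 V ÷ 2^23 = 2.8/8388608 V = 333.79 nV.
Max error for round-to-nearest is LSB/2 = 167 nV.

167 nV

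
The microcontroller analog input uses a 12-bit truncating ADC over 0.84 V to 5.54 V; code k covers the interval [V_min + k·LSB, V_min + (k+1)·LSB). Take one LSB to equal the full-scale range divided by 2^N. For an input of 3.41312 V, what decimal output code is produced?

2242

Span: 5.54 V − (0.84 V) = 4.7 V. LSB = 4.7 V / 2^12 ≈ 1.147 mV.
V_in − V_min = 3.41312 − (0.84) = 2.57312 V.
Divide by LSB: 2.57312 × 4096/4.7 = 2242.4467.
Truncating gives code 2242.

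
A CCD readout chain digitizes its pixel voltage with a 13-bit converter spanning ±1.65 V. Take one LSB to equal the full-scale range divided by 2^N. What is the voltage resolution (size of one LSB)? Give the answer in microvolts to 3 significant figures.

403 µV

Span: 1.65 V − (-1.65 V) = 3.3 V.
2^13 = 8192 levels.
One LSB is 3.3 V / 8192 = 403 µV.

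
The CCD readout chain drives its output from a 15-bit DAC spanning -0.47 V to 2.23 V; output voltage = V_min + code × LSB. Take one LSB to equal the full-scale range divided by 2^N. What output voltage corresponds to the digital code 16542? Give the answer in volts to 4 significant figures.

The full-scale span is 2.23 − (-0.47) = 2.7 V. LSB = 2.7 V / 2^15.
V_out = -0.47 + 16542 × (2.7/32768) V
      = -0.47 V + 1.36302 V = 0.893019 V.

0.8930 V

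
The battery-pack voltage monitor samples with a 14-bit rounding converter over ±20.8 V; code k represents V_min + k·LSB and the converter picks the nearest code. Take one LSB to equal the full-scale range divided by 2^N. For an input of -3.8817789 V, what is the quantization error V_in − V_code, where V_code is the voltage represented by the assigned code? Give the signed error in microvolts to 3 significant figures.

Full-scale range = 20.8 V − (-20.8 V) = 41.6 V. LSB = 41.6 V / 2^14 ≈ 2.539 mV.
Position in LSBs: (-3.8817789 − (-20.8)) × 16384/41.6 = 6663.1763; rounding gives k = 6663.
V_code = V_min + k × range/2^14 = -20.8 + 6663 × 41.6/16384 = -3.8822265625 V.
V_in − V_code = -3.8817789 − (-3.8822265625) = +448 µV.

+448 µV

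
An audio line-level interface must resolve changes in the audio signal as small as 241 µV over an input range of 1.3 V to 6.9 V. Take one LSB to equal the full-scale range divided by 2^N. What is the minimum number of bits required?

Range = 6.9 − (1.3) = 5.6 V.
Required number of levels: 5.6/241 µV = 23237; smallest N with 2^N ≥ that is 15.

15 bits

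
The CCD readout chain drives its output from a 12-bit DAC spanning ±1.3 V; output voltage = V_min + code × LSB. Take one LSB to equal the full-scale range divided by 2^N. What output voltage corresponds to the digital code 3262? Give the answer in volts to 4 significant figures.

Full-scale range = 1.3 V − (-1.3 V) = 2.6 V. LSB = 2.6 V / 2^12.
V_out = -1.3 + 3262 × (2.6/4096) V
      = -1.3 + 2.07061 = 0.770605 V.

0.7706 V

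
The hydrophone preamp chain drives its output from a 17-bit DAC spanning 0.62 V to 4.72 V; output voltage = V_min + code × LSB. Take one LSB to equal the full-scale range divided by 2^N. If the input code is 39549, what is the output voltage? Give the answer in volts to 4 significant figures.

Full-scale range = 4.72 V − (0.62 V) = 4.1 V. LSB = 4.1 V / 2^17.
Output = V_min + (39549/131072) × range = 0.62 + 0.301735 × 4.1 V
      = 0.62 V + 1.23711 V = 1.85711 V.

1.857 V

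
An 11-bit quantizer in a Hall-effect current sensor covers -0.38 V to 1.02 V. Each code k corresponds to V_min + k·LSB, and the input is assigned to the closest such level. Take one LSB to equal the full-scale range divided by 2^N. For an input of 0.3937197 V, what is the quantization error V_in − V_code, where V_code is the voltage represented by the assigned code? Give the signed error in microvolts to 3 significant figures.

−108 µV

The full-scale span is 1.02 − (-0.38) = 1.4 V. LSB = 1.4 V / 2^11 ≈ 0.6836 mV.
(0.3937197 − (-0.38)) / LSB = 0.7737197 × 2048/1.4 = 1131.8414. Nearest integer: k = 1132.
Reconstructed level: -0.38 + 1132 × 1.4/2048 V = 0.3938281250 V.
e = 0.3937197 − (0.3938281250) = −108 µV.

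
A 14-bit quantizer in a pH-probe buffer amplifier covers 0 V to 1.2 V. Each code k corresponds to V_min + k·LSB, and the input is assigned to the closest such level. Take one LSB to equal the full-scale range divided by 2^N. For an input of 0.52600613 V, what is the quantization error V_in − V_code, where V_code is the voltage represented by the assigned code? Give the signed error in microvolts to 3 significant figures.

Range is 1.2 V. LSB = 1.2 V / 2^14 ≈ 73.24 µV.
(V_in − V_min)/LSB = (0.52600613 − (0)) × 16384/1.2 = 7181.7370 → nearest code k = 7182.
V_code = V_min + k × range/2^14 = 0 + 7182 × 1.2/16384 = 0.52602539063 V.
Error = V_in − V_code = 0.52600613 − (0.52602539063) = −19.3 µV.

−19.3 µV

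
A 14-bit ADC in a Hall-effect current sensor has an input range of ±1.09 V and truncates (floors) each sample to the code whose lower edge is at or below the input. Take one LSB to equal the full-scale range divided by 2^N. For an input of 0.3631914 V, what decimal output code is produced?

10921

The full-scale span is 1.09 − (-1.09) = 2.18 V. LSB = 2.18 V / 2^14 ≈ 133.1 µV.
code = ⌊(V_in − V_min)/LSB⌋ = ⌊(V_in − V_min) × 2^14 / range⌋
     = ⌊(0.3631914 − (-1.09)) × 16384 / 2.18⌋ = ⌊1.4531914 × 16384/2.18⌋
     = ⌊10921.600⌋ = 10921.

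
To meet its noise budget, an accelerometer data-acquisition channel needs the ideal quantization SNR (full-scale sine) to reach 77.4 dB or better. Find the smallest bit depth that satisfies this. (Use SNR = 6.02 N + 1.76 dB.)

13 bits

6.02 N + 1.76 ≥ 77.4 gives N ≥ 12.565, so the minimum integer is 13.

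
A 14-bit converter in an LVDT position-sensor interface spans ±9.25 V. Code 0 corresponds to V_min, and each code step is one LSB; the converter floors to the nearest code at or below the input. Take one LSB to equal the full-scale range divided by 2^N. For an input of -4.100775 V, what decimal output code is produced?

4560

Full-scale range = 9.25 V − (-9.25 V) = 18.5 V. LSB = 18.5 V / 2^14 ≈ 1.129 mV.
V_in − V_min = -4.100775 − (-9.25) = 5.149225 V.
Divide by LSB: 5.149225 × 16384/18.5 = 4560.2650.
Truncating gives code 4560.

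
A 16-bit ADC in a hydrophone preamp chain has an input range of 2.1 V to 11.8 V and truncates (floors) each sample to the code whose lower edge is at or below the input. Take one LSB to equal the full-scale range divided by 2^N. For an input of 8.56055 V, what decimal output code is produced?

43649

The full-scale span is 11.8 − (2.1) = 9.7 V. LSB = 9.7 V / 2^16 ≈ 148.0 µV.
V_in − V_min = 8.56055 − (2.1) = 6.46055 V.
Divide by LSB: 6.46055 × 65536/9.7 = 43649.3407.
Truncating gives code 43649.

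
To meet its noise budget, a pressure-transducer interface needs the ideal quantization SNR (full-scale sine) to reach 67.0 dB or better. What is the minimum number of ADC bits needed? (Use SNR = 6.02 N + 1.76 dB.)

Required N = ⌈(67.0 − 1.76)/6.02⌉ = ⌈10.837⌉ = 11.

11 bits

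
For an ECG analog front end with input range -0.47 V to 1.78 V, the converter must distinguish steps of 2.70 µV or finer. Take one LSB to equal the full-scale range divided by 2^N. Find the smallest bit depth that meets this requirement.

20 bits

Range = 1.78 − (-0.47) = 2.25 V.
Need 2^N ≥ 2.25 V / 2.70 µV = 833300 → N_min = 20.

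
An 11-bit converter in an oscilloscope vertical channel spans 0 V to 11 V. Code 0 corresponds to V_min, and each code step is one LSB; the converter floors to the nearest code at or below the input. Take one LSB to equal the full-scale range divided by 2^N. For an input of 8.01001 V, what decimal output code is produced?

1491

Full-scale range = 11 V. LSB = 11 V / 2^11 ≈ 5.371 mV.
code = ⌊(V_in − V_min)/LSB⌋ = ⌊(V_in − V_min) × 2^11 / range⌋
     = ⌊(8.01001 − (0)) × 2048 / 11⌋ = ⌊8.01001 × 2048/11⌋
     = ⌊1491.318⌋ = 1491.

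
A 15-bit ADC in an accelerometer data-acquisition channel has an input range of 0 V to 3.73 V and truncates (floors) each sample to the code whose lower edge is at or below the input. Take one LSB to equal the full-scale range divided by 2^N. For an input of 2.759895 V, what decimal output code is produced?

Span = 3.73 V. LSB = 3.73 V / 2^15 ≈ 113.8 µV.
(V_in − V_min) × 2^15/range = (2.759895 − (0)) × 32768/3.73 = 24245.641.
Floor → code = 24245.

24245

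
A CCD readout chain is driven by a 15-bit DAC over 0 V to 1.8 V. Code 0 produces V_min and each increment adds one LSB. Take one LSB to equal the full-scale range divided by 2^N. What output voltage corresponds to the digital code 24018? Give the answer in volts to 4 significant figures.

Full-scale range = 1.8 V. LSB = 1.8 V / 2^15.
V_out = V_min + code × LSB = 0 V + 24018 × 1.8 V / 32768
      = 0 + 1.31935 = 1.31935 V.

1.319 V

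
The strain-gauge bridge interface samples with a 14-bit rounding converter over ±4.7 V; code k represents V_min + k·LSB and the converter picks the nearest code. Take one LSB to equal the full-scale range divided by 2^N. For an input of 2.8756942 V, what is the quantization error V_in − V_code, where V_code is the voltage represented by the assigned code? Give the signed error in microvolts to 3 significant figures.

Full-scale range = 4.7 V − (-4.7 V) = 9.4 V. LSB = 9.4 V / 2^14 ≈ 0.5737 mV.
(2.8756942 − (-4.7)) / LSB = 7.5756942 × 16384/9.4 = 13204.2738. Nearest integer: k = 13204.
V_code = V_min + k × range/2^14 = -4.7 + 13204 × 9.4/16384 = 2.8755371094 V.
e = 2.8756942 − (2.8755371094) = +157 µV.

+157 µV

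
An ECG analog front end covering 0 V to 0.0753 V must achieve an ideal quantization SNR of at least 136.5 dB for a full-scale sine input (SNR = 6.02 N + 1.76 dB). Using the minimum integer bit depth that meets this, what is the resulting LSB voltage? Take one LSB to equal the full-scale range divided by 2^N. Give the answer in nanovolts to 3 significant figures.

8.98 nV

Span = 0.0753 V.
Solving 6.02 N ≥ 136.5 − 1.76: N ≥ 22.382. Round up → N = 23.
Step size = 0.0753/8388608 V = 8.98 nV.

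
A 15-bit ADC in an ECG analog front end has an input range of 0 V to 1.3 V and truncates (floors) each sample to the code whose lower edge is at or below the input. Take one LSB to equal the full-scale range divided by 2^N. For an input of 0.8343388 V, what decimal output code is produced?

21030

Full-scale range = 1.3 V. LSB = 1.3 V / 2^15 ≈ 39.67 µV.
(V_in − V_min) × 2^15/range = (0.8343388 − (0)) × 32768/1.3 = 21030.472.
Floor → code = 21030.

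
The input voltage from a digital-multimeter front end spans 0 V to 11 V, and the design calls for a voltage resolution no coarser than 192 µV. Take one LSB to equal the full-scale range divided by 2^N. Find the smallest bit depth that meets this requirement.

16 bits

V_FS = 11 V.
11 V / 192 µV = 57290. Since 2^15 = 32768 and 2^16 = 65536, N = 16.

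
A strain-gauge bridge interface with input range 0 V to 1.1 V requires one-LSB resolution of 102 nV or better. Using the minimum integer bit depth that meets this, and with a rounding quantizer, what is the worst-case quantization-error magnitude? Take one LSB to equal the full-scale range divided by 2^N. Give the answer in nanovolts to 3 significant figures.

32.8 nV

Span = 1.1 V.
Required number of levels: 1.1/102 nV = 1.0784e7; smallest N with 2^N ≥ that is 24.
One LSB is 1.1 V / 16777216 = 65.565 nV.
Half an LSB is 32.8 nV.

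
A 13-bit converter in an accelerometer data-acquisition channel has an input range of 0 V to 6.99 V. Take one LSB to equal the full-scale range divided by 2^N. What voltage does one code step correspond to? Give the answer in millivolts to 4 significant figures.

Full-scale range = 6.99 V.
Number of codes = 2^13 = 8192.
One LSB is 6.99 V / 8192 = 0.8533 mV.

0.8533 mV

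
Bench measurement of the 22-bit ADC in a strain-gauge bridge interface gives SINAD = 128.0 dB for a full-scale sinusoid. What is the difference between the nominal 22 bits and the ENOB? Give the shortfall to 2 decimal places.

1.03 bits

N_eff = (128.0 − 1.76)/6.02 = 20.9701 bits.
22 − 20.9701 = 1.03 bits below nominal.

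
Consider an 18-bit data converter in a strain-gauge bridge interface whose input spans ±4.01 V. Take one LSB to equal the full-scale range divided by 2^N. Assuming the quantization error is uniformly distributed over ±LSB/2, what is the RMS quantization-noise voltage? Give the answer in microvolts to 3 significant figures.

8.83 µV

The full-scale span is 4.01 − (-4.01) = 8.02 V.
LSB = 8.02 V ÷ 2^18 = 8.02/262144 V = 30.594 µV.
V_rms = LSB/√12 = 30.594 µV / √12 = 8.83 µV.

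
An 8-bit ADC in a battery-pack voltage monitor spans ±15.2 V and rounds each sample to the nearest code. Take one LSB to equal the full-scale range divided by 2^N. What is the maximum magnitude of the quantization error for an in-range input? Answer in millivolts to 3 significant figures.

Range = 15.2 − (-15.2) = 30.4 V.
Step size = 30.4/256 V = 118.75 mV.
Worst-case error for round-to-nearest is half an LSB: 59.4 mV.

59.4 mV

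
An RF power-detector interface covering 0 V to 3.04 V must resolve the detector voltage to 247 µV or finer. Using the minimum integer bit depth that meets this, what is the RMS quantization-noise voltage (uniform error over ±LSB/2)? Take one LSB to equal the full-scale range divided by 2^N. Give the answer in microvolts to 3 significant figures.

Span = 3.04 V.
Required number of levels: 3.04/247 µV = 12308; smallest N with 2^N ≥ that is 14.
LSB = 3.04 V / 2^14 = 185.55 µV.
RMS noise = LSB/√12 = 53.6 µV.

53.6 µV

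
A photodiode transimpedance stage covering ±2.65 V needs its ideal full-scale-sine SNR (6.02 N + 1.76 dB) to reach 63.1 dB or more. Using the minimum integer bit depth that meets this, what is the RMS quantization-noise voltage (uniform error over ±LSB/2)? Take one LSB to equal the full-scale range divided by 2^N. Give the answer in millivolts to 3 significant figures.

0.747 mV

Range = 2.65 − (-2.65) = 5.3 V.
6.02 N + 1.76 ≥ 63.1 gives N ≥ 10.189, so the minimum integer is 11.
One LSB is 5.3 V / 2048 = 2.5879 mV.
RMS noise = LSB/√12 = 0.747 mV.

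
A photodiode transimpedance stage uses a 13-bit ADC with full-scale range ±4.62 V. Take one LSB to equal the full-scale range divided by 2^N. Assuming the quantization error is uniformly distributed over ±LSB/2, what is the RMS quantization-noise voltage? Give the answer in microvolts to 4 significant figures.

Full-scale range = 4.62 V − (-4.62 V) = 9.24 V.
One LSB is 9.24 V / 8192 = 1.12793 mV.
For a uniform distribution on [−LSB/2, +LSB/2], V_rms = LSB/√12 = 1.12793 mV/3.4641 = 325.6 µV.

325.6 µV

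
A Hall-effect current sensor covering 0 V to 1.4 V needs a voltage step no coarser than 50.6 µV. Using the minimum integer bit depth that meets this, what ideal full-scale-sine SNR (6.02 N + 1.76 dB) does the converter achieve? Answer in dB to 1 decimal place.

Full-scale range = 1.4 V.
Need 2^N ≥ 1.4 V / 50.6 µV = 27670 → N_min = 15.
SNR = 6.02 × 15 + 1.76 = 92.06 dB.

92.1 dB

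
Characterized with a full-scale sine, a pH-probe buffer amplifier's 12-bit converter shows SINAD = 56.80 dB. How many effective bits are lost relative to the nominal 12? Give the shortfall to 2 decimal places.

2.86 bits

Effective bits = (56.80 − 1.76)/6.02 = 9.1429.
Shortfall = 12 − 9.1429 = 2.8571 bits.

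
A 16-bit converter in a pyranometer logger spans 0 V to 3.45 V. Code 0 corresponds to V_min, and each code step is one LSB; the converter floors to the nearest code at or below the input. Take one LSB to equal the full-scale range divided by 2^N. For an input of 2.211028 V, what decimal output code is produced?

V_FS = 3.45 V. LSB = 3.45 V / 2^16 ≈ 52.64 µV.
V_in − V_min = 2.211028 − (0) = 2.211028 V.
Divide by LSB: 2.211028 × 65536/3.45 = 42000.5597.
Truncating gives code 42000.

42000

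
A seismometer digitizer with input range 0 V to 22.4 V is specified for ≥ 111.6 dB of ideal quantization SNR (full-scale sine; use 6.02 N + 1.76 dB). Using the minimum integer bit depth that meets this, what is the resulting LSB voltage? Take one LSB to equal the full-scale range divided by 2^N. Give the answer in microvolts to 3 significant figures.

42.7 µV

V_FS = 22.4 V.
6.02 N + 1.76 ≥ 111.6 gives N ≥ 18.246, so the minimum integer is 19.
One LSB is 22.4 V / 524288 = 42.7 µV.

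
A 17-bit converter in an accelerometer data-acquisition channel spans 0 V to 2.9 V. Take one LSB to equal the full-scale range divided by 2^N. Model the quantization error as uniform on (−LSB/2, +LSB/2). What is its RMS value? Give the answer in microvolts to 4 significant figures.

Full-scale range = 2.9 V.
LSB = 2.9 V / 2^17 = 22.1252 µV.
V_rms = LSB/√12 = 22.1252 µV / √12 = 6.387 µV.

6.387 µV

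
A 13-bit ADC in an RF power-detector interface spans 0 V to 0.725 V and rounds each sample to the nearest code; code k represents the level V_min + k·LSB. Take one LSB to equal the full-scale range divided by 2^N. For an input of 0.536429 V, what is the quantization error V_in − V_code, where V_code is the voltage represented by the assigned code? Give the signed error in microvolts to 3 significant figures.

V_FS = 0.725 V. LSB = 0.725 V / 2^13 ≈ 88.50 µV.
(V_in − V_min)/LSB = (0.536429 − (0)) × 8192/0.725 = 6061.2777 → nearest code k = 6061.
V_code = 0 + (6061/8192) × 0.725 = 0.5364044189 V.
Error = V_in − V_code = 0.536429 − (0.5364044189) = +24.6 µV.

+24.6 µV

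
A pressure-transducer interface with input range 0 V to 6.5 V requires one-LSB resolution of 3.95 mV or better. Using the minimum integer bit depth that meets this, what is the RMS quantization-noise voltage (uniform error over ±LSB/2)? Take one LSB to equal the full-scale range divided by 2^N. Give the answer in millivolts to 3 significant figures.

Full-scale range = 6.5 V.
Need 2^N ≥ 6.5 V / 3.95 mV = 1646 → N_min = 11.
LSB = 6.5 V ÷ 2^11 = 6.5/2048 V = 3.1738 mV.
V_rms = LSB/√12 = 0.916 mV.

0.916 mV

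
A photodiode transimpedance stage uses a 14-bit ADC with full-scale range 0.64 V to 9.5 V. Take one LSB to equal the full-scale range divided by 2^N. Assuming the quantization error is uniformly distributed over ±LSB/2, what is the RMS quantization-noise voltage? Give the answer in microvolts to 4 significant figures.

156.1 µV

The full-scale span is 9.5 − (0.64) = 8.86 V.
One LSB is 8.86 V / 16384 = 0.540771 mV.
RMS of a uniform error over width LSB is LSB/√12 = 156.1 µV.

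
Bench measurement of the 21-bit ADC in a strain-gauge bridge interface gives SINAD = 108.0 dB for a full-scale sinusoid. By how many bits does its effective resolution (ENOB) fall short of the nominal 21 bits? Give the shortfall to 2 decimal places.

3.35 bits

Effective bits = (108.0 − 1.76)/6.02 = 17.6478.
21 − 17.6478 = 3.35 bits below nominal.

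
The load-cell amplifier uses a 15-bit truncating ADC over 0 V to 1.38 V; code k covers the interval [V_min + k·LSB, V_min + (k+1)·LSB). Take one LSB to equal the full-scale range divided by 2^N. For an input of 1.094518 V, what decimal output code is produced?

Range is 1.38 V. LSB = 1.38 V / 2^15 ≈ 42.11 µV.
code = ⌊(V_in − V_min)/LSB⌋ = ⌊(V_in − V_min) × 2^15 / range⌋
     = ⌊(1.094518 − (0)) × 32768 / 1.38⌋ = ⌊1.094518 × 32768/1.38⌋
     = ⌊25989.251⌋ = 25989.

25989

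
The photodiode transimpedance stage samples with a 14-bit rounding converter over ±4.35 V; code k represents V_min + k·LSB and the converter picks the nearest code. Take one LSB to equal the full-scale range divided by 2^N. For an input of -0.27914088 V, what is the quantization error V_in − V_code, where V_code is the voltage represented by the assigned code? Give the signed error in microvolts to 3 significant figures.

The full-scale span is 4.35 − (-4.35) = 8.7 V. LSB = 8.7 V / 2^14 ≈ 0.5310 mV.
(V_in − V_min)/LSB = (-0.27914088 − (-4.35)) × 16384/8.7 = 7666.3168 → nearest code k = 7666.
V_code = V_min + k × range/2^14 = -4.35 + 7666 × 8.7/16384 = -0.27930908203 V.
e = -0.27914088 − (-0.27930908203) = +168 µV.

+168 µV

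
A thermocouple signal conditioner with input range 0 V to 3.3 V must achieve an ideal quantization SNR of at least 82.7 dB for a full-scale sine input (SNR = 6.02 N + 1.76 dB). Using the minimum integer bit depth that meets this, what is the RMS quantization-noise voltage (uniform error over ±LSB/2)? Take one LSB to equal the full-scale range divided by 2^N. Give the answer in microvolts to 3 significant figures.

58.1 µV

V_FS = 3.3 V.
N ≥ (82.7 − 1.76)/6.02 = 13.445 → N_min = 14.
One LSB is 3.3 V / 16384 = 201.42 µV.
σ_q = LSB/√12 = 201.42 µV/3.4641 = 58.1 µV.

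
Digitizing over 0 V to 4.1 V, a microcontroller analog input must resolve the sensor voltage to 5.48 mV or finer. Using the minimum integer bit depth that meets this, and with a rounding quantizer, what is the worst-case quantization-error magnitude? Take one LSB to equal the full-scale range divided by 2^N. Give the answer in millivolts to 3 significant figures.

2.00 mV

Span = 4.1 V.
Levels needed ≥ 4.1/5.48 mV = 748.2. 2^10 = 1024 suffices, so N_min = 10.
LSB = 4.1 V ÷ 2^10 = 4.1/1024 V = 4.0039 mV.
Half an LSB is 2.00 mV.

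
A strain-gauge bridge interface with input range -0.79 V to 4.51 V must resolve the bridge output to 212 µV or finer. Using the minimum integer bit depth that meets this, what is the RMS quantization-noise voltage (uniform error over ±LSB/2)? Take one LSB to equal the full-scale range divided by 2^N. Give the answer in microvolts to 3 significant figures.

46.7 µV

The full-scale span is 4.51 − (-0.79) = 5.3 V.
Need 2^N ≥ 5.3 V / 212 µV = 25000 → N_min = 15.
Step size = 5.3/32768 V = 161.74 µV.
V_rms = LSB/√12 = 46.7 µV.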